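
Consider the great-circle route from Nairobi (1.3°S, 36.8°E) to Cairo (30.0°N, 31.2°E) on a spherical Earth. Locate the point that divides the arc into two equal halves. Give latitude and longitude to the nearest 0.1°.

≈ 14.4°N, 34.2°E

From cos δ = sin φ₁ sin φ₂ + cos φ₁ cos φ₂ cos Δλ, the central angle is δ ≈ 0.554 rad (31.8°).
Interpolate at f = 1/2 with slerp weights a = sin((1−f)δ)/sin δ ≈ 0.520, b = sin(fδ)/sin δ ≈ 0.520.
p = a·p₁ + b·p₂ ≈ (0.801, 0.545, 0.248); φ = arcsin(p_z) ≈ 14.37°, λ = atan2(p_y, p_x) ≈ 34.20°.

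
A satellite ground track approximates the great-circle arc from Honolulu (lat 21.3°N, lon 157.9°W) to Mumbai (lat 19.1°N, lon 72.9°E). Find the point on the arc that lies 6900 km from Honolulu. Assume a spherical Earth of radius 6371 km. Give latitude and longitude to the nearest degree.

Write both endpoints as unit vectors p₁, p₂ with components (cos φ cos λ, cos φ sin λ, sin φ).
The central angle between the endpoints is δ = arccos(p₁·p₂) ≈ 2.024 rad (115.9°). The total great-circle distance is δ·R ≈ 2.024 × 6371 ≈ 12893 km, so the target fraction is f = 6900/12893 ≈ 0.535.
Interpolate at f ≈ 0.535 with slerp weights a = sin((1−f)δ)/sin δ ≈ 0.899, b = sin(fδ)/sin δ ≈ 0.982.
p = a·p₁ + b·p₂ ≈ (-0.503, 0.572, 0.648); φ = arcsin(p_z) ≈ 40.38°, λ = atan2(p_y, p_x) ≈ 131.29°.

≈ lat 40°N, lon 131°E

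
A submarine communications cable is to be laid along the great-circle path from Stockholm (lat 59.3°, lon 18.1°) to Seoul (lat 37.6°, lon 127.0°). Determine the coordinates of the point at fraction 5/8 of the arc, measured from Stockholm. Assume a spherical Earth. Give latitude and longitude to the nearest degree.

≈ lat 57°, lon 103°

Convert each endpoint to a unit vector on the sphere (x = cos φ cos λ, y = cos φ sin λ, z = sin φ).
The central angle between the endpoints is δ = arccos(p₁·p₂) ≈ 1.166 rad (66.8°).
Interpolate at f = 5/8 with slerp weights a = sin((1−f)δ)/sin δ ≈ 0.461, b = sin(fδ)/sin δ ≈ 0.725.
p = a·p₁ + b·p₂ ≈ (-0.122, 0.532, 0.838); φ = arcsin(p_z) ≈ 56.95°, λ = atan2(p_y, p_x) ≈ 102.92°.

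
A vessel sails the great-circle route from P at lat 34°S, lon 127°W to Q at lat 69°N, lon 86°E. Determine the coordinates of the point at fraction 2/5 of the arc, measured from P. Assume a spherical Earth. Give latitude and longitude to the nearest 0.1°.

The haversine formula gives a central angle δ ≈ 2.452 rad (140.5°) between the endpoints.
Interpolate at f = 2/5 with slerp weights a = sin((1−f)δ)/sin δ ≈ 1.563, b = sin(fδ)/sin δ ≈ 1.305.
p = a·p₁ + b·p₂ ≈ (-0.747, -0.568, 0.344); φ = arcsin(p_z) ≈ 20.15°, λ = atan2(p_y, p_x) ≈ -142.74°.

≈ lat 20.1°N, lon 142.7°W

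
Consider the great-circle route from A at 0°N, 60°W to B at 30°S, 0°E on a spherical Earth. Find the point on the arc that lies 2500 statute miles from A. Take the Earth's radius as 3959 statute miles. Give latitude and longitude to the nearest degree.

≈ 19°S, 29°W

Write both endpoints as unit vectors p₁, p₂ with components (cos φ cos λ, cos φ sin λ, sin φ).
The central angle between the endpoints is δ = arccos(p₁·p₂) ≈ 1.123 rad (64.3°). The total great-circle distance is δ·R ≈ 1.123 × 3959 ≈ 4446 mi, so the target fraction is f = 2500/4446 ≈ 0.562.
Interpolate at f ≈ 0.562 with slerp weights a = sin((1−f)δ)/sin δ ≈ 0.524, b = sin(fδ)/sin δ ≈ 0.655.
p = a·p₁ + b·p₂ ≈ (0.829, -0.453, -0.327); φ = arcsin(p_z) ≈ -19.11°, λ = atan2(p_y, p_x) ≈ -28.68°.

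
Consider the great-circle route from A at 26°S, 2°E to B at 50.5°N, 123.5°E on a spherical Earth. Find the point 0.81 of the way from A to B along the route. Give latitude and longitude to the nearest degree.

The haversine formula gives a central angle δ ≈ 2.261 rad (129.6°) between the endpoints.
Interpolate at f = 0.81 with slerp weights a = sin((1−f)δ)/sin δ ≈ 0.540, b = sin(fδ)/sin δ ≈ 1.253.
p = a·p₁ + b·p₂ ≈ (0.045, 0.682, 0.730); φ = arcsin(p_z) ≈ 46.90°, λ = atan2(p_y, p_x) ≈ 86.19°.

≈ 47°N, 86°E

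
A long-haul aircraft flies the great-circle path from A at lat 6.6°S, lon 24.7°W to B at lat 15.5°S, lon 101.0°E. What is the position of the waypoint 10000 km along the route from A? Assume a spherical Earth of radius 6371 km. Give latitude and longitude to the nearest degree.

≈ lat 23°S, lon 68°E

From cos δ = sin φ₁ sin φ₂ + cos φ₁ cos φ₂ cos Δλ, the central angle is δ ≈ 2.127 rad (121.9°). The total great-circle distance is δ·R ≈ 2.127 × 6371 ≈ 13550 km, so the target fraction is f = 10000/13550 ≈ 0.738.
Interpolate at f ≈ 0.738 with slerp weights a = sin((1−f)δ)/sin δ ≈ 0.623, b = sin(fδ)/sin δ ≈ 1.177.
p = a·p₁ + b·p₂ ≈ (0.345, 0.855, -0.386); φ = arcsin(p_z) ≈ -22.72°, λ = atan2(p_y, p_x) ≈ 68.00°.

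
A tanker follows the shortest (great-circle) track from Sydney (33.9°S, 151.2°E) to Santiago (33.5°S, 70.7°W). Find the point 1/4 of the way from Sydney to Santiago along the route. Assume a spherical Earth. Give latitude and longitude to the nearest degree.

From cos δ = sin φ₁ sin φ₂ + cos φ₁ cos φ₂ cos Δλ, the central angle is δ ≈ 1.780 rad (102.0°).
Interpolate at f = 1/4 with slerp weights a = sin((1−f)δ)/sin δ ≈ 0.994, b = sin(fδ)/sin δ ≈ 0.440.
p = a·p₁ + b·p₂ ≈ (-0.602, 0.051, -0.797); φ = arcsin(p_z) ≈ -52.86°, λ = atan2(p_y, p_x) ≈ 175.14°.

≈ (53°S, 175°E)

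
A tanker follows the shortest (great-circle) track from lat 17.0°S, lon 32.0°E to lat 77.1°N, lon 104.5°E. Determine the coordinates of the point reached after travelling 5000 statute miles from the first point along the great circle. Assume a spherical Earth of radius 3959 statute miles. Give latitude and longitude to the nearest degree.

≈ lat 53°N, lon 52°E

The haversine formula gives a central angle δ ≈ 1.793 rad (102.8°) between the endpoints. The total great-circle distance is δ·R ≈ 1.793 × 3959 ≈ 7100 mi, so the target fraction is f = 5000/7100 ≈ 0.704.
Interpolate at f ≈ 0.704 with slerp weights a = sin((1−f)δ)/sin δ ≈ 0.519, b = sin(fδ)/sin δ ≈ 0.977.
p = a·p₁ + b·p₂ ≈ (0.366, 0.474, 0.801); φ = arcsin(p_z) ≈ 53.20°, λ = atan2(p_y, p_x) ≈ 52.32°.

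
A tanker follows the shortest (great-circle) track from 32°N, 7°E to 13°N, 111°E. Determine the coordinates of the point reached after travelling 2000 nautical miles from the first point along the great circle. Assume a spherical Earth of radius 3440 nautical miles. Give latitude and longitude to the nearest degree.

≈ 36°N, 47°E

Write both endpoints as unit vectors p₁, p₂ with components (cos φ cos λ, cos φ sin λ, sin φ).
The central angle between the endpoints is δ = arccos(p₁·p₂) ≈ 1.652 rad (94.6°). The total great-circle distance is δ·R ≈ 1.652 × 3440 ≈ 5681 nmi, so the target fraction is f = 2000/5681 ≈ 0.352.
Interpolate at f ≈ 0.352 with slerp weights a = sin((1−f)δ)/sin δ ≈ 0.880, b = sin(fδ)/sin δ ≈ 0.551.
p = a·p₁ + b·p₂ ≈ (0.548, 0.592, 0.590); φ = arcsin(p_z) ≈ 36.18°, λ = atan2(p_y, p_x) ≈ 47.19°.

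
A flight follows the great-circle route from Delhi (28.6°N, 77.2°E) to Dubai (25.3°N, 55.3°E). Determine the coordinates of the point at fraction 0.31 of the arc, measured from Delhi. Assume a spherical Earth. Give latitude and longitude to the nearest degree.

≈ 28°N, 70°E

Write both endpoints as unit vectors p₁, p₂ with components (cos φ cos λ, cos φ sin λ, sin φ).
The central angle between the endpoints is δ = arccos(p₁·p₂) ≈ 0.345 rad (19.8°).
Interpolate at f = 0.31 with slerp weights a = sin((1−f)δ)/sin δ ≈ 0.697, b = sin(fδ)/sin δ ≈ 0.316.
p = a·p₁ + b·p₂ ≈ (0.298, 0.832, 0.469); φ = arcsin(p_z) ≈ 27.95°, λ = atan2(p_y, p_x) ≈ 70.28°.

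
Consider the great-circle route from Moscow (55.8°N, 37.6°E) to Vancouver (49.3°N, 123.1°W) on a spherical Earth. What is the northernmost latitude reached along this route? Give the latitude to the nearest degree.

≈ 83°N

The great circle lies in the plane with unit normal n̂ = (p₁ × p₂)/|p₁ × p₂|.
Here n̂_z ≈ -0.126; the vertex latitude is φ_max = arccos|n̂_z| ≈ 82.7°.
Check via Clairaut: cos φ_max = |cos φ₁| · sin C = cos(55.8°)·sin(13.0°) ≈ 0.126, again giving ≈ 82.7°.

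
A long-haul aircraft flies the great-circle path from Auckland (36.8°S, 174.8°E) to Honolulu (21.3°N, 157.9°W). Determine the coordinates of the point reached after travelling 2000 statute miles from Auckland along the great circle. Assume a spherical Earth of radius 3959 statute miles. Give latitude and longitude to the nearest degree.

From cos δ = sin φ₁ sin φ₂ + cos φ₁ cos φ₂ cos Δλ, the central angle is δ ≈ 1.109 rad (63.6°). The total great-circle distance is δ·R ≈ 1.109 × 3959 ≈ 4391 mi, so the target fraction is f = 2000/4391 ≈ 0.455.
Interpolate at f ≈ 0.455 with slerp weights a = sin((1−f)δ)/sin δ ≈ 0.634, b = sin(fδ)/sin δ ≈ 0.541.
p = a·p₁ + b·p₂ ≈ (-0.972, -0.143, -0.184); φ = arcsin(p_z) ≈ -10.58°, λ = atan2(p_y, p_x) ≈ -171.61°.

≈ (11°S, 172°W)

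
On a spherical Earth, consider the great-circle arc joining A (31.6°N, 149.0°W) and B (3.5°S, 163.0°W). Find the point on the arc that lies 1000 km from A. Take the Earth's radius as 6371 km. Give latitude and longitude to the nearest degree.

≈ (23°N, 153°W)

Convert each endpoint to a unit vector on the sphere (x = cos φ cos λ, y = cos φ sin λ, z = sin φ).
The central angle between the endpoints is δ = arccos(p₁·p₂) ≈ 0.655 rad (37.5°). The total great-circle distance is δ·R ≈ 0.655 × 6371 ≈ 4175 km, so the target fraction is f = 1000/4175 ≈ 0.240.
Interpolate at f ≈ 0.240 with slerp weights a = sin((1−f)δ)/sin δ ≈ 0.784, b = sin(fδ)/sin δ ≈ 0.257.
p = a·p₁ + b·p₂ ≈ (-0.817, -0.419, 0.395); φ = arcsin(p_z) ≈ 23.28°, λ = atan2(p_y, p_x) ≈ -152.87°.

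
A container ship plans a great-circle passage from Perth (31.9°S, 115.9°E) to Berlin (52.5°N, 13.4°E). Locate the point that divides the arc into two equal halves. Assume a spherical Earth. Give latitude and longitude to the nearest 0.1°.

Convert each endpoint to a unit vector on the sphere (x = cos φ cos λ, y = cos φ sin λ, z = sin φ).
The central angle between the endpoints is δ = arccos(p₁·p₂) ≈ 2.131 rad (122.1°).
Interpolate at f = 1/2 with slerp weights a = sin((1−f)δ)/sin δ ≈ 1.033, b = sin(fδ)/sin δ ≈ 1.033.
p = a·p₁ + b·p₂ ≈ (0.229, 0.934, 0.274); φ = arcsin(p_z) ≈ 15.88°, λ = atan2(p_y, p_x) ≈ 76.25°.

≈ (15.9°N, 76.3°E)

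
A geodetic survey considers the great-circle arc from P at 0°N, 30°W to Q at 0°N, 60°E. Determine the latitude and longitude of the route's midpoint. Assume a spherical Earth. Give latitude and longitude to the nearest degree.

≈ 0°N, 15°E

Write both endpoints as unit vectors p₁, p₂ with components (cos φ cos λ, cos φ sin λ, sin φ).
The central angle between the endpoints is δ = arccos(p₁·p₂) ≈ 1.571 rad (90.0°).
Interpolate at f = 1/2 with slerp weights a = sin((1−f)δ)/sin δ ≈ 0.707, b = sin(fδ)/sin δ ≈ 0.707.
p = a·p₁ + b·p₂ ≈ (0.966, 0.259, 0.000); φ = arcsin(p_z) ≈ 0.00°, λ = atan2(p_y, p_x) ≈ 15.00°.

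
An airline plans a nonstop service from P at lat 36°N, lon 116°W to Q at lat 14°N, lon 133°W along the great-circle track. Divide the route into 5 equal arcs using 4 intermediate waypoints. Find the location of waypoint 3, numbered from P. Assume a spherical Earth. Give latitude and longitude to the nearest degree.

Convert each endpoint to a unit vector on the sphere (x = cos φ cos λ, y = cos φ sin λ, z = sin φ).
The central angle between the endpoints is δ = arccos(p₁·p₂) ≈ 0.467 rad (26.8°).
Interpolate at f = 3/5 with slerp weights a = sin((1−f)δ)/sin δ ≈ 0.413, b = sin(fδ)/sin δ ≈ 0.614.
p = a·p₁ + b·p₂ ≈ (-0.553, -0.736, 0.391); φ = arcsin(p_z) ≈ 23.02°, λ = atan2(p_y, p_x) ≈ -126.91°.

≈ lat 23°N, lon 127°W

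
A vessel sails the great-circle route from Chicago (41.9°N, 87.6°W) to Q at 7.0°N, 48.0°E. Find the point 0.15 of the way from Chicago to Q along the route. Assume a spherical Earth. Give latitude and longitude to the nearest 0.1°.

≈ 51.1°N, 65.8°W

Convert each endpoint to a unit vector on the sphere (x = cos φ cos λ, y = cos φ sin λ, z = sin φ).
The central angle between the endpoints is δ = arccos(p₁·p₂) ≈ 2.034 rad (116.5°).
Interpolate at f = 0.15 with slerp weights a = sin((1−f)δ)/sin δ ≈ 1.104, b = sin(fδ)/sin δ ≈ 0.336.
p = a·p₁ + b·p₂ ≈ (0.257, -0.573, 0.778); φ = arcsin(p_z) ≈ 51.08°, λ = atan2(p_y, p_x) ≈ -65.82°.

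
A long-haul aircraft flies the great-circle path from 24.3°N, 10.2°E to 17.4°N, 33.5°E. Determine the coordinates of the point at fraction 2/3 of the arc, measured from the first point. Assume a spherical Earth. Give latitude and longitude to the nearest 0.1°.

≈ 20.0°N, 26.0°E

Write both endpoints as unit vectors p₁, p₂ with components (cos φ cos λ, cos φ sin λ, sin φ).
The central angle between the endpoints is δ = arccos(p₁·p₂) ≈ 0.398 rad (22.8°).
Interpolate at f = 2/3 with slerp weights a = sin((1−f)δ)/sin δ ≈ 0.341, b = sin(fδ)/sin δ ≈ 0.677.
p = a·p₁ + b·p₂ ≈ (0.845, 0.411, 0.343); φ = arcsin(p_z) ≈ 20.05°, λ = atan2(p_y, p_x) ≈ 25.97°.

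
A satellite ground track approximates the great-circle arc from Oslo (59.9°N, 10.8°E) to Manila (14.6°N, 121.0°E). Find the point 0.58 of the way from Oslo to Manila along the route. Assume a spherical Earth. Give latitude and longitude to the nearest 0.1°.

The haversine formula gives a central angle δ ≈ 1.520 rad (87.1°) between the endpoints.
Interpolate at f = 0.58 with slerp weights a = sin((1−f)δ)/sin δ ≈ 0.597, b = sin(fδ)/sin δ ≈ 0.773.
p = a·p₁ + b·p₂ ≈ (-0.091, 0.697, 0.711); φ = arcsin(p_z) ≈ 45.32°, λ = atan2(p_y, p_x) ≈ 97.45°.

≈ (45.3°N, 97.5°E)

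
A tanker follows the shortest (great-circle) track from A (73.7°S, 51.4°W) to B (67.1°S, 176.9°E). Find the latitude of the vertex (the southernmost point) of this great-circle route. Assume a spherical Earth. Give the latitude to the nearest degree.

The great circle lies in the plane with unit normal n̂ = (p₁ × p₂)/|p₁ × p₂|.
Here n̂_z ≈ -0.140; the vertex latitude is φ_max = arccos|n̂_z| ≈ 82.0°.
Check via Clairaut: cos φ_max = |cos φ₁| · sin C = cos(73.7°)·sin(150.2°) ≈ 0.140, again giving ≈ 82.0°.

≈ 82°S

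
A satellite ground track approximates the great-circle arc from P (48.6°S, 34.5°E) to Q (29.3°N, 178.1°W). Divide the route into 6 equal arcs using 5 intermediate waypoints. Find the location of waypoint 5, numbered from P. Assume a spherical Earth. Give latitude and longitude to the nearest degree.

From cos δ = sin φ₁ sin φ₂ + cos φ₁ cos φ₂ cos Δλ, the central angle is δ ≈ 2.592 rad (148.5°).
Interpolate at f = 5/6 with slerp weights a = sin((1−f)δ)/sin δ ≈ 0.802, b = sin(fδ)/sin δ ≈ 1.592.
p = a·p₁ + b·p₂ ≈ (-0.951, 0.254, 0.178); φ = arcsin(p_z) ≈ 10.23°, λ = atan2(p_y, p_x) ≈ 165.02°.

≈ (10°N, 165°E)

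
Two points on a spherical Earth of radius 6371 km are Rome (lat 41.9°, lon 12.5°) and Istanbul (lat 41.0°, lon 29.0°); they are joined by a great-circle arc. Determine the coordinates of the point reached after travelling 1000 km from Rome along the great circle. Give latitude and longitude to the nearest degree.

≈ lat 41°, lon 25°

Convert each endpoint to a unit vector on the sphere (x = cos φ cos λ, y = cos φ sin λ, z = sin φ).
The central angle between the endpoints is δ = arccos(p₁·p₂) ≈ 0.216 rad (12.4°). The total great-circle distance is δ·R ≈ 0.216 × 6371 ≈ 1377 km, so the target fraction is f = 1000/1377 ≈ 0.726.
Interpolate at f ≈ 0.726 with slerp weights a = sin((1−f)δ)/sin δ ≈ 0.276, b = sin(fδ)/sin δ ≈ 0.729.
p = a·p₁ + b·p₂ ≈ (0.682, 0.311, 0.662); φ = arcsin(p_z) ≈ 41.48°, λ = atan2(p_y, p_x) ≈ 24.54°.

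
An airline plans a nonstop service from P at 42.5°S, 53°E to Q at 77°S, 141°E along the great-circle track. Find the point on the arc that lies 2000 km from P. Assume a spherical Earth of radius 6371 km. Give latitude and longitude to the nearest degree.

Convert each endpoint to a unit vector on the sphere (x = cos φ cos λ, y = cos φ sin λ, z = sin φ).
The central angle between the endpoints is δ = arccos(p₁·p₂) ≈ 0.845 rad (48.4°). The total great-circle distance is δ·R ≈ 0.845 × 6371 ≈ 5381 km, so the target fraction is f = 2000/5381 ≈ 0.372.
Interpolate at f ≈ 0.372 with slerp weights a = sin((1−f)δ)/sin δ ≈ 0.677, b = sin(fδ)/sin δ ≈ 0.413.
p = a·p₁ + b·p₂ ≈ (0.228, 0.457, -0.860); φ = arcsin(p_z) ≈ -59.28°, λ = atan2(p_y, p_x) ≈ 63.47°.

≈ 59°S, 63°E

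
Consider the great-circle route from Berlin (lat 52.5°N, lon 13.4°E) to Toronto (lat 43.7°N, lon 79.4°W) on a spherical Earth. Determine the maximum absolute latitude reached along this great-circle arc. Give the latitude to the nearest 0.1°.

≈ 58.9°N

The great circle lies in the plane with unit normal n̂ = (p₁ × p₂)/|p₁ × p₂|.
Here n̂_z ≈ -0.517; the vertex latitude is φ_max = arccos|n̂_z| ≈ 58.9°.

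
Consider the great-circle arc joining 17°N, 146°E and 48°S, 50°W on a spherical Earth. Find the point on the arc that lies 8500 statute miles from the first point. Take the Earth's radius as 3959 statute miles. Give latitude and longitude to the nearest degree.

From cos δ = sin φ₁ sin φ₂ + cos φ₁ cos φ₂ cos Δλ, the central angle is δ ≈ 2.554 rad (146.3°). The total great-circle distance is δ·R ≈ 2.554 × 3959 ≈ 10112 mi, so the target fraction is f = 8500/10112 ≈ 0.841.
Interpolate at f ≈ 0.841 with slerp weights a = sin((1−f)δ)/sin δ ≈ 0.715, b = sin(fδ)/sin δ ≈ 1.513.
p = a·p₁ + b·p₂ ≈ (0.084, -0.393, -0.915); φ = arcsin(p_z) ≈ -66.27°, λ = atan2(p_y, p_x) ≈ -77.91°.

≈ 66°S, 78°W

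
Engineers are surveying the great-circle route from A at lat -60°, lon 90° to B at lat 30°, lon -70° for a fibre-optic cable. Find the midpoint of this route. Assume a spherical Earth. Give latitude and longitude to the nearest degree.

The haversine formula gives a central angle δ ≈ 2.568 rad (147.1°) between the endpoints.
Interpolate at f = 1/2 with slerp weights a = sin((1−f)δ)/sin δ ≈ 1.767, b = sin(fδ)/sin δ ≈ 1.767.
p = a·p₁ + b·p₂ ≈ (0.523, -0.555, -0.647); φ = arcsin(p_z) ≈ -40.31°, λ = atan2(p_y, p_x) ≈ -46.65°.

≈ lat -40°, lon -47°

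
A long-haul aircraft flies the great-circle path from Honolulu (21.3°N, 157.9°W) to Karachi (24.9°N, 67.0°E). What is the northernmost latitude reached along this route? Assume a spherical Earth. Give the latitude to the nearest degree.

The great circle lies in the plane with unit normal n̂ = (p₁ × p₂)/|p₁ × p₂|.
Here n̂_z ≈ -0.666; the vertex latitude is φ_max = arccos|n̂_z| ≈ 48.2°.
Check via Clairaut: cos φ_max = |cos φ₁| · sin C = cos(21.3°)·sin(45.7°) ≈ 0.666, again giving ≈ 48.2°.

≈ 48°N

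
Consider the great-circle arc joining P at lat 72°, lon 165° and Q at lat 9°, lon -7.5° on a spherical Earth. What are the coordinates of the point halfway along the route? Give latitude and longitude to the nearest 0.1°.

≈ lat 58.4°, lon -4.1°

Convert each endpoint to a unit vector on the sphere (x = cos φ cos λ, y = cos φ sin λ, z = sin φ).
The central angle between the endpoints is δ = arccos(p₁·p₂) ≈ 1.725 rad (98.8°).
Interpolate at f = 1/2 with slerp weights a = sin((1−f)δ)/sin δ ≈ 0.769, b = sin(fδ)/sin δ ≈ 0.769.
p = a·p₁ + b·p₂ ≈ (0.523, -0.038, 0.851); φ = arcsin(p_z) ≈ 58.36°, λ = atan2(p_y, p_x) ≈ -4.11°.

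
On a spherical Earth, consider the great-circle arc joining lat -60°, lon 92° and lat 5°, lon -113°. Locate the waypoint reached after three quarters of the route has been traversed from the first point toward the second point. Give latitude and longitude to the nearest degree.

The haversine formula gives a central angle δ ≈ 2.126 rad (121.8°) between the endpoints.
Interpolate at f = 3/4 with slerp weights a = sin((1−f)δ)/sin δ ≈ 0.596, b = sin(fδ)/sin δ ≈ 1.176.
p = a·p₁ + b·p₂ ≈ (-0.468, -0.781, -0.414); φ = arcsin(p_z) ≈ -24.45°, λ = atan2(p_y, p_x) ≈ -120.96°.

≈ lat -24°, lon -121°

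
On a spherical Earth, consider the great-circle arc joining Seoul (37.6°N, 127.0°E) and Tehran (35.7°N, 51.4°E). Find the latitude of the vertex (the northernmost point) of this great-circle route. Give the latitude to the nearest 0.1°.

≈ 43.3°N

The great circle lies in the plane with unit normal n̂ = (p₁ × p₂)/|p₁ × p₂|.
Here n̂_z ≈ -0.728; the vertex latitude is φ_max = arccos|n̂_z| ≈ 43.3°.
Check via Clairaut: cos φ_max = |cos φ₁| · sin C = cos(37.6°)·sin(66.7°) ≈ 0.728, again giving ≈ 43.3°.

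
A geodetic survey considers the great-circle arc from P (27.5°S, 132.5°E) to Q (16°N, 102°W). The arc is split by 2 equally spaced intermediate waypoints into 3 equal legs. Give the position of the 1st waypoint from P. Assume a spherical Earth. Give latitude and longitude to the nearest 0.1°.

≈ (20.4°S, 179.0°E)

Convert each endpoint to a unit vector on the sphere (x = cos φ cos λ, y = cos φ sin λ, z = sin φ).
The central angle between the endpoints is δ = arccos(p₁·p₂) ≈ 2.243 rad (128.5°).
Interpolate at f = 1/3 with slerp weights a = sin((1−f)δ)/sin δ ≈ 1.274, b = sin(fδ)/sin δ ≈ 0.869.
p = a·p₁ + b·p₂ ≈ (-0.937, 0.016, -0.349); φ = arcsin(p_z) ≈ -20.42°, λ = atan2(p_y, p_x) ≈ 178.99°.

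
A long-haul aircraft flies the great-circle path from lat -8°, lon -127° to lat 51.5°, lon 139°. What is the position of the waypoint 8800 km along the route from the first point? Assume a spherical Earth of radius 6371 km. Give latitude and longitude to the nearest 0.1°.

Convert each endpoint to a unit vector on the sphere (x = cos φ cos λ, y = cos φ sin λ, z = sin φ).
The central angle between the endpoints is δ = arccos(p₁·p₂) ≈ 1.723 rad (98.7°). The total great-circle distance is δ·R ≈ 1.723 × 6371 ≈ 10979 km, so the target fraction is f = 8800/10979 ≈ 0.802.
Interpolate at f ≈ 0.802 with slerp weights a = sin((1−f)δ)/sin δ ≈ 0.339, b = sin(fδ)/sin δ ≈ 0.994.
p = a·p₁ + b·p₂ ≈ (-0.669, 0.137, 0.730); φ = arcsin(p_z) ≈ 46.92°, λ = atan2(p_y, p_x) ≈ 168.39°.

≈ lat 46.9°, lon 168.4°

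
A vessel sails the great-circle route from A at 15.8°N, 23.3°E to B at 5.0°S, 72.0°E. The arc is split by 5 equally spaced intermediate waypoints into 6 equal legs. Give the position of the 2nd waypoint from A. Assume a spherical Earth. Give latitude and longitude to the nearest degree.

Write both endpoints as unit vectors p₁, p₂ with components (cos φ cos λ, cos φ sin λ, sin φ).
The central angle between the endpoints is δ = arccos(p₁·p₂) ≈ 0.916 rad (52.5°).
Interpolate at f = 2/6 with slerp weights a = sin((1−f)δ)/sin δ ≈ 0.723, b = sin(fδ)/sin δ ≈ 0.379.
p = a·p₁ + b·p₂ ≈ (0.756, 0.634, 0.164); φ = arcsin(p_z) ≈ 9.43°, λ = atan2(p_y, p_x) ≈ 40.01°.

≈ 9°N, 40°E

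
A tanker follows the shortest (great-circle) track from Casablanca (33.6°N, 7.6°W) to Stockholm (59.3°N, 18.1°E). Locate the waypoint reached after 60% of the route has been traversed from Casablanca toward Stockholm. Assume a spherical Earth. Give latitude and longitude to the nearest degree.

≈ (50°N, 5°E)

Convert each endpoint to a unit vector on the sphere (x = cos φ cos λ, y = cos φ sin λ, z = sin φ).
The central angle between the endpoints is δ = arccos(p₁·p₂) ≈ 0.537 rad (30.8°).
Interpolate at f = 0.60 with slerp weights a = sin((1−f)δ)/sin δ ≈ 0.417, b = sin(fδ)/sin δ ≈ 0.619.
p = a·p₁ + b·p₂ ≈ (0.644, 0.052, 0.763); φ = arcsin(p_z) ≈ 49.72°, λ = atan2(p_y, p_x) ≈ 4.64°.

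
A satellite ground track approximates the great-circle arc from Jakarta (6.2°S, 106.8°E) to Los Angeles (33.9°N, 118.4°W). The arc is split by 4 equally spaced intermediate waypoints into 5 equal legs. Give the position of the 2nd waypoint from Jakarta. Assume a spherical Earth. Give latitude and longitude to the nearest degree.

Convert each endpoint to a unit vector on the sphere (x = cos φ cos λ, y = cos φ sin λ, z = sin φ).
The central angle between the endpoints is δ = arccos(p₁·p₂) ≈ 2.267 rad (129.9°).
Interpolate at f = 2/5 with slerp weights a = sin((1−f)δ)/sin δ ≈ 1.275, b = sin(fδ)/sin δ ≈ 1.027.
p = a·p₁ + b·p₂ ≈ (-0.772, 0.464, 0.435); φ = arcsin(p_z) ≈ 25.79°, λ = atan2(p_y, p_x) ≈ 149.00°.

≈ (26°N, 149°E)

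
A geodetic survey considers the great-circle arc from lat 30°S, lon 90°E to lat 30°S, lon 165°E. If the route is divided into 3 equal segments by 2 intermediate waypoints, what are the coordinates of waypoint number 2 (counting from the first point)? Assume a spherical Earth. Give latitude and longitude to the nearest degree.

≈ lat 35°S, lon 141°E

Convert each endpoint to a unit vector on the sphere (x = cos φ cos λ, y = cos φ sin λ, z = sin φ).
The central angle between the endpoints is δ = arccos(p₁·p₂) ≈ 1.111 rad (63.6°).
Interpolate at f = 2/3 with slerp weights a = sin((1−f)δ)/sin δ ≈ 0.404, b = sin(fδ)/sin δ ≈ 0.753.
p = a·p₁ + b·p₂ ≈ (-0.630, 0.518, -0.578); φ = arcsin(p_z) ≈ -35.34°, λ = atan2(p_y, p_x) ≈ 140.54°.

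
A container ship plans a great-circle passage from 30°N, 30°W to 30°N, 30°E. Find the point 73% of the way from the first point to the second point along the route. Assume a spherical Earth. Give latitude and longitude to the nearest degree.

Write both endpoints as unit vectors p₁, p₂ with components (cos φ cos λ, cos φ sin λ, sin φ).
The central angle between the endpoints is δ = arccos(p₁·p₂) ≈ 0.896 rad (51.3°).
Interpolate at f = 0.73 with slerp weights a = sin((1−f)δ)/sin δ ≈ 0.307, b = sin(fδ)/sin δ ≈ 0.779.
p = a·p₁ + b·p₂ ≈ (0.814, 0.205, 0.543); φ = arcsin(p_z) ≈ 32.89°, λ = atan2(p_y, p_x) ≈ 14.10°.

≈ 33°N, 14°E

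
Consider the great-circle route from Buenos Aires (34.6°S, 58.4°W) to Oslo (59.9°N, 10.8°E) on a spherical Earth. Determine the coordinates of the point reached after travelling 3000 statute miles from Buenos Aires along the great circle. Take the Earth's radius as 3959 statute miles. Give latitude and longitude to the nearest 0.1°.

≈ 4.5°N, 38.3°W

Write both endpoints as unit vectors p₁, p₂ with components (cos φ cos λ, cos φ sin λ, sin φ).
The central angle between the endpoints is δ = arccos(p₁·p₂) ≈ 1.923 rad (110.2°). The total great-circle distance is δ·R ≈ 1.923 × 3959 ≈ 7612 mi, so the target fraction is f = 3000/7612 ≈ 0.394.
Interpolate at f ≈ 0.394 with slerp weights a = sin((1−f)δ)/sin δ ≈ 0.979, b = sin(fδ)/sin δ ≈ 0.732.
p = a·p₁ + b·p₂ ≈ (0.783, -0.617, 0.078); φ = arcsin(p_z) ≈ 4.45°, λ = atan2(p_y, p_x) ≈ -38.26°.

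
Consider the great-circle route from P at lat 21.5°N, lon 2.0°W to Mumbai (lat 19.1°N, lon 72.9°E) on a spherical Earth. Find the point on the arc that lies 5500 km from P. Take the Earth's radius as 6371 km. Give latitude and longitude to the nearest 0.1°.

Write both endpoints as unit vectors p₁, p₂ with components (cos φ cos λ, cos φ sin λ, sin φ).
The central angle between the endpoints is δ = arccos(p₁·p₂) ≈ 1.214 rad (69.6°). The total great-circle distance is δ·R ≈ 1.214 × 6371 ≈ 7737 km, so the target fraction is f = 5500/7737 ≈ 0.711.
Interpolate at f ≈ 0.711 with slerp weights a = sin((1−f)δ)/sin δ ≈ 0.367, b = sin(fδ)/sin δ ≈ 0.811.
p = a·p₁ + b·p₂ ≈ (0.567, 0.721, 0.400); φ = arcsin(p_z) ≈ 23.57°, λ = atan2(p_y, p_x) ≈ 51.82°.

≈ lat 23.6°N, lon 51.8°E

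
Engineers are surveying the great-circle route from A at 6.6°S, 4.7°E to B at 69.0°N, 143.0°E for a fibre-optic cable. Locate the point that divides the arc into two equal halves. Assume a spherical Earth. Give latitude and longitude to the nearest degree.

≈ 47°N, 23°E

Convert each endpoint to a unit vector on the sphere (x = cos φ cos λ, y = cos φ sin λ, z = sin φ).
The central angle between the endpoints is δ = arccos(p₁·p₂) ≈ 1.953 rad (111.9°).
Interpolate at f = 1/2 with slerp weights a = sin((1−f)δ)/sin δ ≈ 0.893, b = sin(fδ)/sin δ ≈ 0.893.
p = a·p₁ + b·p₂ ≈ (0.629, 0.265, 0.731); φ = arcsin(p_z) ≈ 46.98°, λ = atan2(p_y, p_x) ≈ 22.88°.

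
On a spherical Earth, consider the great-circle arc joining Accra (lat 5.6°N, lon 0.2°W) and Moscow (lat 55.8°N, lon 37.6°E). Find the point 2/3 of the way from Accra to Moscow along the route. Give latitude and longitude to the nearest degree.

Write both endpoints as unit vectors p₁, p₂ with components (cos φ cos λ, cos φ sin λ, sin φ).
The central angle between the endpoints is δ = arccos(p₁·p₂) ≈ 1.021 rad (58.5°).
Interpolate at f = 2/3 with slerp weights a = sin((1−f)δ)/sin δ ≈ 0.391, b = sin(fδ)/sin δ ≈ 0.738.
p = a·p₁ + b·p₂ ≈ (0.718, 0.252, 0.649); φ = arcsin(p_z) ≈ 40.44°, λ = atan2(p_y, p_x) ≈ 19.32°.

≈ lat 40°N, lon 19°E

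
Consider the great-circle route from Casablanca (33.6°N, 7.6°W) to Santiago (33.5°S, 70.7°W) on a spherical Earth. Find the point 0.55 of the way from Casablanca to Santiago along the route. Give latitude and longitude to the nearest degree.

≈ 3°S, 42°W

Convert each endpoint to a unit vector on the sphere (x = cos φ cos λ, y = cos φ sin λ, z = sin φ).
The central angle between the endpoints is δ = arccos(p₁·p₂) ≈ 1.562 rad (89.5°).
Interpolate at f = 0.55 with slerp weights a = sin((1−f)δ)/sin δ ≈ 0.646, b = sin(fδ)/sin δ ≈ 0.757.
p = a·p₁ + b·p₂ ≈ (0.742, -0.667, -0.060); φ = arcsin(p_z) ≈ -3.45°, λ = atan2(p_y, p_x) ≈ -41.95°.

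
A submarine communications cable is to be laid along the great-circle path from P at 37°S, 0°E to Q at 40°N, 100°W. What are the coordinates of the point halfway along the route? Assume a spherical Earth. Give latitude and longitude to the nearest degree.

Write both endpoints as unit vectors p₁, p₂ with components (cos φ cos λ, cos φ sin λ, sin φ).
The central angle between the endpoints is δ = arccos(p₁·p₂) ≈ 2.086 rad (119.5°).
Interpolate at f = 1/2 with slerp weights a = sin((1−f)δ)/sin δ ≈ 0.993, b = sin(fδ)/sin δ ≈ 0.993.
p = a·p₁ + b·p₂ ≈ (0.661, -0.749, 0.041); φ = arcsin(p_z) ≈ 2.33°, λ = atan2(p_y, p_x) ≈ -48.58°.

≈ 2°N, 49°W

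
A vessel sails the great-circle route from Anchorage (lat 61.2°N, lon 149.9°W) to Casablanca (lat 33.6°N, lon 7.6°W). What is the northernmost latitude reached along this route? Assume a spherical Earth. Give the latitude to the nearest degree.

The great circle lies in the plane with unit normal n̂ = (p₁ × p₂)/|p₁ × p₂|.
Here n̂_z ≈ +0.249; the vertex latitude is φ_max = arccos|n̂_z| ≈ 75.6°.

≈ 76°N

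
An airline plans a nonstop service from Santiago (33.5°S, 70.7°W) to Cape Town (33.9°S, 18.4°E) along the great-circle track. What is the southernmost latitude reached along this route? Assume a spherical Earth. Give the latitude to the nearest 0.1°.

≈ 43.1°S

The great circle lies in the plane with unit normal n̂ = (p₁ × p₂)/|p₁ × p₂|.
Here n̂_z ≈ +0.730; the vertex latitude is φ_max = arccos|n̂_z| ≈ 43.1°.
Check via Clairaut: cos φ_max = |cos φ₁| · sin C = cos(33.5°)·sin(118.9°) ≈ 0.730, again giving ≈ 43.1°.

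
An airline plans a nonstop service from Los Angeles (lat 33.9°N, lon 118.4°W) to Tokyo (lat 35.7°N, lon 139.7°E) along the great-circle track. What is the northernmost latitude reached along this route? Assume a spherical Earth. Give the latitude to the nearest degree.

≈ 48°N

The great circle lies in the plane with unit normal n̂ = (p₁ × p₂)/|p₁ × p₂|.
Here n̂_z ≈ -0.671; the vertex latitude is φ_max = arccos|n̂_z| ≈ 47.8°.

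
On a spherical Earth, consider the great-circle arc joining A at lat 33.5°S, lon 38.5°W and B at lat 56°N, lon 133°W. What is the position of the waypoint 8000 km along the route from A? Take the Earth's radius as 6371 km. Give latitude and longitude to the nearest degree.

Write both endpoints as unit vectors p₁, p₂ with components (cos φ cos λ, cos φ sin λ, sin φ).
The central angle between the endpoints is δ = arccos(p₁·p₂) ≈ 2.088 rad (119.6°). The total great-circle distance is δ·R ≈ 2.088 × 6371 ≈ 13301 km, so the target fraction is f = 8000/13301 ≈ 0.601.
Interpolate at f ≈ 0.601 with slerp weights a = sin((1−f)δ)/sin δ ≈ 0.850, b = sin(fδ)/sin δ ≈ 1.094.
p = a·p₁ + b·p₂ ≈ (0.138, -0.889, 0.437); φ = arcsin(p_z) ≈ 25.93°, λ = atan2(p_y, p_x) ≈ -81.18°.

≈ lat 26°N, lon 81°W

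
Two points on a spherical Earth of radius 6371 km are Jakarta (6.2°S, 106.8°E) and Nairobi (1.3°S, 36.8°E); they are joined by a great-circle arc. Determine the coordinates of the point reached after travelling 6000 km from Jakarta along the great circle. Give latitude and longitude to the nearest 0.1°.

≈ (2.9°S, 52.7°E)

From cos δ = sin φ₁ sin φ₂ + cos φ₁ cos φ₂ cos Δλ, the central angle is δ ≈ 1.221 rad (70.0°). The total great-circle distance is δ·R ≈ 1.221 × 6371 ≈ 7781 km, so the target fraction is f = 6000/7781 ≈ 0.771.
Interpolate at f ≈ 0.771 with slerp weights a = sin((1−f)δ)/sin δ ≈ 0.294, b = sin(fδ)/sin δ ≈ 0.861.
p = a·p₁ + b·p₂ ≈ (0.605, 0.795, -0.051); φ = arcsin(p_z) ≈ -2.94°, λ = atan2(p_y, p_x) ≈ 52.75°.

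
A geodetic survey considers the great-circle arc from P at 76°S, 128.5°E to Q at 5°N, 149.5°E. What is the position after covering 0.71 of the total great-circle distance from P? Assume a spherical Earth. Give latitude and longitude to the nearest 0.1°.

≈ 18.7°S, 147.4°E

From cos δ = sin φ₁ sin φ₂ + cos φ₁ cos φ₂ cos Δλ, the central angle is δ ≈ 1.430 rad (81.9°).
Interpolate at f = 0.71 with slerp weights a = sin((1−f)δ)/sin δ ≈ 0.407, b = sin(fδ)/sin δ ≈ 0.858.
p = a·p₁ + b·p₂ ≈ (-0.798, 0.511, -0.320); φ = arcsin(p_z) ≈ -18.67°, λ = atan2(p_y, p_x) ≈ 147.37°.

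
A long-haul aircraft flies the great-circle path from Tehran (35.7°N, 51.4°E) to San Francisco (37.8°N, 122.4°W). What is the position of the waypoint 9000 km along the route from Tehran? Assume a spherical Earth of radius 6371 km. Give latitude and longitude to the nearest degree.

The haversine formula gives a central angle δ ≈ 1.855 rad (106.3°) between the endpoints. The total great-circle distance is δ·R ≈ 1.855 × 6371 ≈ 11817 km, so the target fraction is f = 9000/11817 ≈ 0.762.
Interpolate at f ≈ 0.762 with slerp weights a = sin((1−f)δ)/sin δ ≈ 0.446, b = sin(fδ)/sin δ ≈ 1.029.
p = a·p₁ + b·p₂ ≈ (-0.210, -0.403, 0.891); φ = arcsin(p_z) ≈ 62.96°, λ = atan2(p_y, p_x) ≈ -117.47°.

≈ (63°N, 117°W)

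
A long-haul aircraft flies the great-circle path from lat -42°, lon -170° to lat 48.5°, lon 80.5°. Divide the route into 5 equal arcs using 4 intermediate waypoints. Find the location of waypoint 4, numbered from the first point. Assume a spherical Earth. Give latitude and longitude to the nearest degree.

≈ lat 35°, lon 111°

From cos δ = sin φ₁ sin φ₂ + cos φ₁ cos φ₂ cos Δλ, the central angle is δ ≈ 2.299 rad (131.7°).
Interpolate at f = 4/5 with slerp weights a = sin((1−f)δ)/sin δ ≈ 0.595, b = sin(fδ)/sin δ ≈ 1.292.
p = a·p₁ + b·p₂ ≈ (-0.294, 0.768, 0.570); φ = arcsin(p_z) ≈ 34.73°, λ = atan2(p_y, p_x) ≈ 110.95°.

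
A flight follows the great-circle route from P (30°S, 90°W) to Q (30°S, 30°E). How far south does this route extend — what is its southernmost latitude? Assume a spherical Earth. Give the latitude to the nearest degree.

≈ 49°S

The great circle lies in the plane with unit normal n̂ = (p₁ × p₂)/|p₁ × p₂|.
Here n̂_z ≈ +0.655; the vertex latitude is φ_max = arccos|n̂_z| ≈ 49.1°.
Check via Clairaut: cos φ_max = |cos φ₁| · sin C = cos(30.0°)·sin(130.9°) ≈ 0.655, again giving ≈ 49.1°.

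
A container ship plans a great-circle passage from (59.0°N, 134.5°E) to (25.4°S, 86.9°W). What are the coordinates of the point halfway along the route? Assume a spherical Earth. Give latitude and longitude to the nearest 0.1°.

≈ (34.7°N, 120.3°W)

From cos δ = sin φ₁ sin φ₂ + cos φ₁ cos φ₂ cos Δλ, the central angle is δ ≈ 2.370 rad (135.8°).
Interpolate at f = 1/2 with slerp weights a = sin((1−f)δ)/sin δ ≈ 1.328, b = sin(fδ)/sin δ ≈ 1.328.
p = a·p₁ + b·p₂ ≈ (-0.415, -0.710, 0.569); φ = arcsin(p_z) ≈ 34.67°, λ = atan2(p_y, p_x) ≈ -120.28°.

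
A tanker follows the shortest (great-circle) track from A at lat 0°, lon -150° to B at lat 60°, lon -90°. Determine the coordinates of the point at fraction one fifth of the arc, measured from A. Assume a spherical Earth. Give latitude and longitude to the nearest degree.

Convert each endpoint to a unit vector on the sphere (x = cos φ cos λ, y = cos φ sin λ, z = sin φ).
The central angle between the endpoints is δ = arccos(p₁·p₂) ≈ 1.318 rad (75.5°).
Interpolate at f = 1/5 with slerp weights a = sin((1−f)δ)/sin δ ≈ 0.898, b = sin(fδ)/sin δ ≈ 0.269.
p = a·p₁ + b·p₂ ≈ (-0.778, -0.584, 0.233); φ = arcsin(p_z) ≈ 13.48°, λ = atan2(p_y, p_x) ≈ -143.12°.

≈ lat 13°, lon -143°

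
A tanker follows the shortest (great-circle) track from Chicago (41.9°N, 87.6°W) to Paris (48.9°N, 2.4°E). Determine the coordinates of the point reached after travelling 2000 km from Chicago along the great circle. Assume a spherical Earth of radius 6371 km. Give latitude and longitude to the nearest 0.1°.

Convert each endpoint to a unit vector on the sphere (x = cos φ cos λ, y = cos φ sin λ, z = sin φ).
The central angle between the endpoints is δ = arccos(p₁·p₂) ≈ 1.043 rad (59.8°). The total great-circle distance is δ·R ≈ 1.043 × 6371 ≈ 6648 km, so the target fraction is f = 2000/6648 ≈ 0.301.
Interpolate at f ≈ 0.301 with slerp weights a = sin((1−f)δ)/sin δ ≈ 0.771, b = sin(fδ)/sin δ ≈ 0.357.
p = a·p₁ + b·p₂ ≈ (0.259, -0.564, 0.784); φ = arcsin(p_z) ≈ 51.66°, λ = atan2(p_y, p_x) ≈ -65.35°.

≈ 51.7°N, 65.3°W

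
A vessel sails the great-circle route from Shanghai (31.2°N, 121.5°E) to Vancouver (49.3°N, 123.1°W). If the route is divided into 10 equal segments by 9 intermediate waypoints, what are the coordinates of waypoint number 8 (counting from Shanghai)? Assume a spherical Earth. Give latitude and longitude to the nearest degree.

≈ 57°N, 147°W

Convert each endpoint to a unit vector on the sphere (x = cos φ cos λ, y = cos φ sin λ, z = sin φ).
The central angle between the endpoints is δ = arccos(p₁·p₂) ≈ 1.417 rad (81.2°).
Interpolate at f = 8/10 with slerp weights a = sin((1−f)δ)/sin δ ≈ 0.283, b = sin(fδ)/sin δ ≈ 0.917.
p = a·p₁ + b·p₂ ≈ (-0.453, -0.294, 0.842); φ = arcsin(p_z) ≈ 57.30°, λ = atan2(p_y, p_x) ≈ -146.97°.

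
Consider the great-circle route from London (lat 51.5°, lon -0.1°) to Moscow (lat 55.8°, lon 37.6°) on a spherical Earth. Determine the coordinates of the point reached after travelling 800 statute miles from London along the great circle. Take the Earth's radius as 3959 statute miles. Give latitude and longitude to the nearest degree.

≈ lat 55°, lon 18°

Write both endpoints as unit vectors p₁, p₂ with components (cos φ cos λ, cos φ sin λ, sin φ).
The central angle between the endpoints is δ = arccos(p₁·p₂) ≈ 0.392 rad (22.5°). The total great-circle distance is δ·R ≈ 0.392 × 3959 ≈ 1552 mi, so the target fraction is f = 800/1552 ≈ 0.515.
Interpolate at f ≈ 0.515 with slerp weights a = sin((1−f)δ)/sin δ ≈ 0.494, b = sin(fδ)/sin δ ≈ 0.525.
p = a·p₁ + b·p₂ ≈ (0.542, 0.180, 0.821); φ = arcsin(p_z) ≈ 55.21°, λ = atan2(p_y, p_x) ≈ 18.35°.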